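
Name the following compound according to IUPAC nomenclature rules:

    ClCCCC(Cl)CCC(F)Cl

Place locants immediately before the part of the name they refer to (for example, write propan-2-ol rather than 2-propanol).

1,4,7-trichloro-1-fluoroheptane

The longest carbon chain is 7 atoms: the parent is heptane.
Choose the numbering such that the substituent locant set {1,1,4,7} is lower than {1,4,7,7} at the first point of difference.
This places chloro groups at C-1 and C-4 and C-7; a fluoro group at C-1.
Prefixes are listed alphabetically: chloro, fluoro.
Putting it together: 1,4,7-trichloro-1-fluoroheptane.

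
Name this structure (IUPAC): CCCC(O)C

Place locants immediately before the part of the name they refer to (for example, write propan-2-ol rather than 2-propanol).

pentan-2-ol

The longest chain bearing the –OH group is 5 carbons long (pentane).
The principal characteristic group is an alcohol (–OH), named with the suffix -ol.
The numbering direction is chosen so that numbering from this end puts the hydroxyl group at C-2 rather than C-4.
This places the hydroxyl at C-2.
Assembling the pieces gives pentan-2-ol.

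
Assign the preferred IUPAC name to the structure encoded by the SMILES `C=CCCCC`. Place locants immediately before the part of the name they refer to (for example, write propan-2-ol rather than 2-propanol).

hex-1-ene

The longest chain bearing the multiple bond is 6 carbons long (hexane).
There is one C=C double bond, indicated by the ending -ene.
The numbering direction is chosen so that numbering from this end puts the double bond at C-1 rather than C-5.
With this numbering: the double bond between C-1 and C-2.
The name is hex-1-ene.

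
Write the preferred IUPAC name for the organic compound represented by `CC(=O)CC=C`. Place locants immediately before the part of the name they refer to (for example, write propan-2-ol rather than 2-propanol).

Counting along the main chain through the carbonyl and the multiple bond gives 5 carbons: the parent is pentane.
The principal characteristic group is a ketone (C=O on an internal carbon), named with the suffix -one.
There is one C=C double bond, indicated by the ending -ene.
The numbering direction is chosen so that numbering from this end puts the carbonyl group at C-2 rather than C-4.
This places the carbonyl at C-2; the double bond between C-4 and C-5.
Putting it together: pent-4-en-2-one.

pent-4-en-2-one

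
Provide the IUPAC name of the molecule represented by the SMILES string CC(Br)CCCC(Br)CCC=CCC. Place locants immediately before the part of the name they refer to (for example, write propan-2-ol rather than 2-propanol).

7,11-dibromododec-3-ene

Counting along the main chain through the multiple bond gives 12 carbons: the parent is dodecane.
There is one C=C double bond, indicated by the ending -ene.
The numbering direction is chosen so that numbering from this end puts the double bond at C-3 rather than C-9.
That gives the double bond between C-3 and C-4; bromo groups at C-7 and C-11.
Putting it together: 7,11-dibromododec-3-ene.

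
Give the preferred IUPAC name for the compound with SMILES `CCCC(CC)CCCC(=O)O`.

Counting along the main chain through the –COOH group gives 8 carbons: the parent is octane.
A carboxylic acid (terminal –COOH) is the principal characteristic group, giving the suffix -oic acid.
Choose the numbering such that the carboxylic acid carbon is C-1 by definition.
That gives an ethyl group at C-5.
Assembling the pieces gives 5-ethyloctanoic acid.

5-ethyloctanoic acid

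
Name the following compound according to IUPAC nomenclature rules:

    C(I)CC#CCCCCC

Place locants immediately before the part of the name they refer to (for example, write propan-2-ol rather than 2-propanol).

The longest chain bearing the multiple bond is 9 carbons long (nonane).
A C≡C triple bond in the chain gives the infix -yne-.
Choose the numbering such that numbering from this end puts the triple bond at C-3 rather than C-6.
That gives the triple bond between C-3 and C-4; an iodo group at C-1.
Putting it together: 1-iodonon-3-yne.

1-iodonon-3-yne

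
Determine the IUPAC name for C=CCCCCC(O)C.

oct-7-en-2-ol

Counting along the main chain through the –OH group and the multiple bond gives 8 carbons: the parent is octane.
The highest-priority functional group is an alcohol (–OH), so the name ends in -ol.
The chain contains a C=C double bond, so the unsaturation ending is -ene.
Number the chain so that numbering from this end puts the hydroxyl group at C-2 rather than C-7.
That gives the hydroxyl at C-2; the double bond between C-7 and C-8.
The name is oct-7-en-2-ol.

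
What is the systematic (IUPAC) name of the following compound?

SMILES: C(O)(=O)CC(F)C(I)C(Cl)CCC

The longest chain bearing the –COOH group is 8 carbons long (octane).
The principal characteristic group is a carboxylic acid (terminal –COOH), named with the suffix -oic acid.
Choose the numbering such that the carboxylic acid carbon is C-1 by definition.
This places a chloro group at C-5; a fluoro group at C-3; an iodo group at C-4.
Prefixes are listed alphabetically: chloro, fluoro, iodo.
Assembling the pieces gives 5-chloro-3-fluoro-4-iodooctanoic acid.

5-chloro-3-fluoro-4-iodooctanoic acid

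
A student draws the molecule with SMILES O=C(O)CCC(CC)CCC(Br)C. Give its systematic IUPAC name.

Counting along the main chain through the –COOH group gives 8 carbons: the parent is octane.
A carboxylic acid (terminal –COOH) is the principal characteristic group, giving the suffix -oic acid.
Choose the numbering such that the carboxylic acid carbon is C-1 by definition.
This places a bromo group at C-7; an ethyl group at C-4.
Prefixes are listed alphabetically: bromo, ethyl.
Assembling the pieces gives 7-bromo-4-ethyloctanoic acid.

7-bromo-4-ethyloctanoic acid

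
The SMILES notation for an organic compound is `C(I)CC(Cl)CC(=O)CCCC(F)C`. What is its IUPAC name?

The longest carbon chain that includes the carbonyl has 10 carbons, so the parent hydride is decane.
The principal characteristic group is a ketone (C=O on an internal carbon), named with the suffix -one.
The numbering direction is chosen so that numbering from this end puts the carbonyl group at C-5 rather than C-6.
With this numbering: the carbonyl at C-5; a chloro group at C-3; a fluoro group at C-9; an iodo group at C-1.
Substituent prefixes are cited in alphabetical order (multiplying prefixes like di-/tri- are ignored for ordering).
Putting it together: 3-chloro-9-fluoro-1-iododecan-5-one.

3-chloro-9-fluoro-1-iododecan-5-one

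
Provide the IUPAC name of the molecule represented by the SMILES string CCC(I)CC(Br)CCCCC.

5-bromo-3-iododecane

The parent chain contains 10 carbons (decane).
Choose the numbering such that the substituent locant set {3,5} is lower than {6,8} at the first point of difference.
This places a bromo group at C-5; an iodo group at C-3.
Prefixes are listed alphabetically: bromo, iodo.
Assembling the pieces gives 5-bromo-3-iododecane.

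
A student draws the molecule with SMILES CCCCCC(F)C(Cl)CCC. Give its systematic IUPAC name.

The parent chain contains 10 carbons (decane).
Choose the numbering such that the substituent locant set {4,5} is lower than {6,7} at the first point of difference.
This places a chloro group at C-4; a fluoro group at C-5.
The substituents are ordered alphabetically, ignoring any di-/tri- multipliers.
Assembling the pieces gives 4-chloro-5-fluorodecane.

4-chloro-5-fluorodecane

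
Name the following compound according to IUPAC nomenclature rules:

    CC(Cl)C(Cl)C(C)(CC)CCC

The parent chain contains 7 carbons (heptane).
The numbering direction is chosen so that the substituent locant set {2,3,4,4} is lower than {4,4,5,6} at the first point of difference.
That gives chloro groups at C-2 and C-3; an ethyl group at C-4; a methyl group at C-4.
The substituents are ordered alphabetically, ignoring any di-/tri- multipliers.
The name is 2,3-dichloro-4-ethyl-4-methylheptane.

2,3-dichloro-4-ethyl-4-methylheptane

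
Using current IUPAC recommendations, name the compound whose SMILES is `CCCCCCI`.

1-iodohexane

The longest continuous carbon chain has 6 atoms, so the parent hydride is hexane.
Number the chain so that the substituent locant set {1} is lower than {6} at the first point of difference.
That gives an iodo group at C-1.
Assembling the pieces gives 1-iodohexane.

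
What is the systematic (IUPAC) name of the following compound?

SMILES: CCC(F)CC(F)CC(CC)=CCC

The longest carbon chain that includes the multiple bond has 10 carbons, so the parent hydride is decane.
There is one C=C double bond, indicated by the ending -ene.
The numbering direction is chosen so that numbering from this end puts the double bond at C-3 rather than C-7.
This places the double bond between C-3 and C-4; an ethyl group at C-4; fluoro groups at C-6 and C-8.
The substituents are ordered alphabetically, ignoring any di-/tri- multipliers.
The name is 4-ethyl-6,8-difluorodec-3-ene.

4-ethyl-6,8-difluorodec-3-ene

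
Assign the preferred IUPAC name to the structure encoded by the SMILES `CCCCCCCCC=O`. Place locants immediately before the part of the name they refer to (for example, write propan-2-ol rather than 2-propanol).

Counting along the main chain through the –CHO group gives 9 carbons: the parent is nonane.
The highest-priority functional group is an aldehyde (terminal –CHO), so the name ends in -al.
The numbering direction is chosen so that the aldehyde carbon is C-1 by definition.
Assembling the pieces gives nonanal.

nonanal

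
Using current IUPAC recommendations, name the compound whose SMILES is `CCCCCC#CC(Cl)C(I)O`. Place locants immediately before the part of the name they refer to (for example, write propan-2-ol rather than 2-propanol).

2-chloro-1-iodonon-3-yn-1-ol

Counting along the main chain through the –OH group and the multiple bond gives 9 carbons: the parent is nonane.
An alcohol (–OH) is the principal characteristic group, giving the suffix -ol.
A C≡C triple bond in the chain gives the infix -yne-.
Number the chain so that numbering from this end puts the hydroxyl group at C-1 rather than C-9.
This places the hydroxyl at C-1; the triple bond between C-3 and C-4; a chloro group at C-2; an iodo group at C-1.
The substituents are ordered alphabetically, ignoring any di-/tri- multipliers.
Putting it together: 2-chloro-1-iodonon-3-yn-1-ol.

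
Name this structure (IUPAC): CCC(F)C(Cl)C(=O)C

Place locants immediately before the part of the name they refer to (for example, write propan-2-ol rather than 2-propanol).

3-chloro-4-fluorohexan-2-one

Counting along the main chain through the carbonyl gives 6 carbons: the parent is hexane.
The principal characteristic group is a ketone (C=O on an internal carbon), named with the suffix -one.
Choose the numbering such that numbering from this end puts the carbonyl group at C-2 rather than C-5.
That gives the carbonyl at C-2; a chloro group at C-3; a fluoro group at C-4.
Substituent prefixes are cited in alphabetical order (multiplying prefixes like di-/tri- are ignored for ordering).
The name is 3-chloro-4-fluorohexan-2-one.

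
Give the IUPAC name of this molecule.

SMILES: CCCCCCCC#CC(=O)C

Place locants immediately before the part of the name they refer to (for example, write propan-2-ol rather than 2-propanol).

Counting along the main chain through the carbonyl and the multiple bond gives 11 carbons: the parent is undecane.
The principal characteristic group is a ketone (C=O on an internal carbon), named with the suffix -one.
There is one C≡C triple bond, indicated by the ending -yne.
Choose the numbering such that numbering from this end puts the carbonyl group at C-2 rather than C-10.
That gives the carbonyl at C-2; the triple bond between C-3 and C-4.
Assembling the pieces gives undec-3-yn-2-one.

undec-3-yn-2-one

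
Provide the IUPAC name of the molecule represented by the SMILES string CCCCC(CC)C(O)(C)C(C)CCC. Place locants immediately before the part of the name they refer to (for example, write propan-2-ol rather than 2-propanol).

6-ethyl-4,5-dimethyldecan-5-ol

The longest carbon chain that includes the –OH group has 10 carbons, so the parent hydride is decane.
The principal characteristic group is an alcohol (–OH), named with the suffix -ol.
Choose the numbering such that numbering from this end puts the hydroxyl group at C-5 rather than C-6.
With this numbering: the hydroxyl at C-5; an ethyl group at C-6; methyl groups at C-4 and C-5.
The substituents are ordered alphabetically, ignoring any di-/tri- multipliers.
Assembling the pieces gives 6-ethyl-4,5-dimethyldecan-5-ol.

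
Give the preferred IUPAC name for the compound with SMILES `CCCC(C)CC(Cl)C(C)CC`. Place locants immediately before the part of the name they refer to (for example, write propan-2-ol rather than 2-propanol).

The parent chain contains 9 carbons (nonane).
Choose the numbering such that the substituent locant set {3,4,6} is lower than {4,6,7} at the first point of difference.
With this numbering: a chloro group at C-4; methyl groups at C-3 and C-6.
Substituent prefixes are cited in alphabetical order (multiplying prefixes like di-/tri- are ignored for ordering).
The name is 4-chloro-3,6-dimethylnonane.

4-chloro-3,6-dimethylnonane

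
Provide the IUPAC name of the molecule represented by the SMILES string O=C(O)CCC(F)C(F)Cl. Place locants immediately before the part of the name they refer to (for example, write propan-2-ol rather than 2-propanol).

5-chloro-4,5-difluoropentanoic acid

Counting along the main chain through the –COOH group gives 5 carbons: the parent is pentane.
A carboxylic acid (terminal –COOH) is the principal characteristic group, giving the suffix -oic acid.
Choose the numbering such that the carboxylic acid carbon is C-1 by definition.
This places a chloro group at C-5; fluoro groups at C-4 and C-5.
Substituent prefixes are cited in alphabetical order (multiplying prefixes like di-/tri- are ignored for ordering).
The name is 5-chloro-4,5-difluoropentanoic acid.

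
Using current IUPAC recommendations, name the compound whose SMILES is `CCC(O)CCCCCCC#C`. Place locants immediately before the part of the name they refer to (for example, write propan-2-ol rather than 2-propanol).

The longest carbon chain that includes the –OH group and the multiple bond has 11 carbons, so the parent hydride is undecane.
The principal characteristic group is an alcohol (–OH), named with the suffix -ol.
There is one C≡C triple bond, indicated by the ending -yne.
Choose the numbering such that numbering from this end puts the hydroxyl group at C-3 rather than C-9.
With this numbering: the hydroxyl at C-3; the triple bond between C-10 and C-11.
The name is undec-10-yn-3-ol.

undec-10-yn-3-ol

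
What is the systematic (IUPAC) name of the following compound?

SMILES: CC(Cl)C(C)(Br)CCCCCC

The longest carbon chain is 9 atoms: the parent is nonane.
The numbering direction is chosen so that the substituent locant set {2,3,3} is lower than {7,7,8} at the first point of difference.
That gives a bromo group at C-3; a chloro group at C-2; a methyl group at C-3.
Substituent prefixes are cited in alphabetical order (multiplying prefixes like di-/tri- are ignored for ordering).
Putting it together: 3-bromo-2-chloro-3-methylnonane.

3-bromo-2-chloro-3-methylnonane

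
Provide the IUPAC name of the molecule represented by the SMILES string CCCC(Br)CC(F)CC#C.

Counting along the main chain through the multiple bond gives 9 carbons: the parent is nonane.
A C≡C triple bond in the chain gives the infix -yne-.
Number the chain so that numbering from this end puts the triple bond at C-1 rather than C-8.
With this numbering: the triple bond between C-1 and C-2; a bromo group at C-6; a fluoro group at C-4.
Substituent prefixes are cited in alphabetical order (multiplying prefixes like di-/tri- are ignored for ordering).
Putting it together: 6-bromo-4-fluoronon-1-yne.

6-bromo-4-fluoronon-1-yne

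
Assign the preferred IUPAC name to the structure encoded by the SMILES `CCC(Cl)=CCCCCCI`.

Counting along the main chain through the multiple bond gives 9 carbons: the parent is nonane.
The chain contains a C=C double bond, so the unsaturation ending is -ene.
Number the chain so that numbering from this end puts the double bond at C-3 rather than C-6.
This places the double bond between C-3 and C-4; a chloro group at C-3; an iodo group at C-9.
The substituents are ordered alphabetically, ignoring any di-/tri- multipliers.
Assembling the pieces gives 3-chloro-9-iodonon-3-ene.

3-chloro-9-iodonon-3-ene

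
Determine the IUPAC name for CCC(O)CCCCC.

octan-3-ol

The longest carbon chain that includes the –OH group has 8 carbons, so the parent hydride is octane.
The highest-priority functional group is an alcohol (–OH), so the name ends in -ol.
Choose the numbering such that numbering from this end puts the hydroxyl group at C-3 rather than C-6.
With this numbering: the hydroxyl at C-3.
The name is octan-3-ol.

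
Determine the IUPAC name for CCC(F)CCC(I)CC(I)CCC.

The longest continuous carbon chain has 11 atoms, so the parent hydride is undecane.
Number the chain so that the substituent locant set {3,6,8} is lower than {4,6,9} at the first point of difference.
That gives a fluoro group at C-3; iodo groups at C-6 and C-8.
Substituent prefixes are cited in alphabetical order (multiplying prefixes like di-/tri- are ignored for ordering).
The name is 3-fluoro-6,8-diiodoundecane.

3-fluoro-6,8-diiodoundecane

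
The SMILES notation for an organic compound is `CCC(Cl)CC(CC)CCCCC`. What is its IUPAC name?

3-chloro-5-ethyldecane

The longest carbon chain is 10 atoms: the parent is decane.
Choose the numbering such that the substituent locant set {3,5} is lower than {6,8} at the first point of difference.
This places a chloro group at C-3; an ethyl group at C-5.
The substituents are ordered alphabetically, ignoring any di-/tri- multipliers.
The name is 3-chloro-5-ethyldecane.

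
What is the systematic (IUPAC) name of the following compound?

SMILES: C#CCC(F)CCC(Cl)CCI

7-chloro-4-fluoro-9-iodonon-1-yne

The longest carbon chain that includes the multiple bond has 9 carbons, so the parent hydride is nonane.
A C≡C triple bond in the chain gives the infix -yne-.
Number the chain so that numbering from this end puts the triple bond at C-1 rather than C-8.
This places the triple bond between C-1 and C-2; a chloro group at C-7; a fluoro group at C-4; an iodo group at C-9.
Substituent prefixes are cited in alphabetical order (multiplying prefixes like di-/tri- are ignored for ordering).
Putting it together: 7-chloro-4-fluoro-9-iodonon-1-yne.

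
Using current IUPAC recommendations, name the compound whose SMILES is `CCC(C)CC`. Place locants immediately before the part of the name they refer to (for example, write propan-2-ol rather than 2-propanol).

The parent chain contains 5 carbons (pentane).
The molecule is symmetric, so either numbering direction gives the same locants.
With this numbering: a methyl group at C-3.
Putting it together: 3-methylpentane.

3-methylpentane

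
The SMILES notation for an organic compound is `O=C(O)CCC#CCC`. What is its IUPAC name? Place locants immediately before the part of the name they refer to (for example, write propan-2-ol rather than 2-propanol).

The longest carbon chain that includes the –COOH group and the multiple bond has 7 carbons, so the parent hydride is heptane.
The highest-priority functional group is a carboxylic acid (terminal –COOH), so the name ends in -oic acid.
A C≡C triple bond in the chain gives the infix -yne-.
Choose the numbering such that the carboxylic acid carbon is C-1 by definition.
With this numbering: the triple bond between C-4 and C-5.
Assembling the pieces gives hept-4-ynoic acid.

hept-4-ynoic acid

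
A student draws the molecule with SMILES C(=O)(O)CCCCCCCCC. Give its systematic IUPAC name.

decanoic acid

The longest carbon chain that includes the –COOH group has 10 carbons, so the parent hydride is decane.
The principal characteristic group is a carboxylic acid (terminal –COOH), named with the suffix -oic acid.
Number the chain so that the carboxylic acid carbon is C-1 by definition.
Assembling the pieces gives decanoic acid.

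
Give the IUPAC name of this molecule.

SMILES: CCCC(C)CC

3-methylhexane

The longest carbon chain is 6 atoms: the parent is hexane.
Choose the numbering such that the substituent locant set {3} is lower than {4} at the first point of difference.
That gives a methyl group at C-3.
Putting it together: 3-methylhexane.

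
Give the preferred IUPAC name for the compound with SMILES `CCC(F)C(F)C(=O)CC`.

The longest chain bearing the carbonyl is 7 carbons long (heptane).
The highest-priority functional group is a ketone (C=O on an internal carbon), so the name ends in -one.
The numbering direction is chosen so that numbering from this end puts the carbonyl group at C-3 rather than C-5.
With this numbering: the carbonyl at C-3; fluoro groups at C-4 and C-5.
Putting it together: 4,5-difluoroheptan-3-one.

4,5-difluoroheptan-3-one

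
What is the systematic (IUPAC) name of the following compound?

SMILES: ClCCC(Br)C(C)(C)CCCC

3-bromo-1-chloro-4,4-dimethyloctane

The longest carbon chain is 8 atoms: the parent is octane.
Choose the numbering such that the substituent locant set {1,3,4,4} is lower than {5,5,6,8} at the first point of difference.
This places a bromo group at C-3; a chloro group at C-1; two methyl groups at C-4.
Substituent prefixes are cited in alphabetical order (multiplying prefixes like di-/tri- are ignored for ordering).
Putting it together: 3-bromo-1-chloro-4,4-dimethyloctane.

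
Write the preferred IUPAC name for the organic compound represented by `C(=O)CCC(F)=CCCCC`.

4-fluoronon-4-enal

The longest carbon chain that includes the –CHO group and the multiple bond has 9 carbons, so the parent hydride is nonane.
An aldehyde (terminal –CHO) is the principal characteristic group, giving the suffix -al.
A C=C double bond in the chain gives the infix -ene-.
Number the chain so that the aldehyde carbon is C-1 by definition.
This places the double bond between C-4 and C-5; a fluoro group at C-4.
The name is 4-fluoronon-4-enal.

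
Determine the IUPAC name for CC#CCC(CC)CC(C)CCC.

5-ethyl-7-methyldec-2-yne

Counting along the main chain through the multiple bond gives 10 carbons: the parent is decane.
There is one C≡C triple bond, indicated by the ending -yne.
Choose the numbering such that numbering from this end puts the triple bond at C-2 rather than C-8.
With this numbering: the triple bond between C-2 and C-3; an ethyl group at C-5; a methyl group at C-7.
Prefixes are listed alphabetically: ethyl, methyl.
The name is 5-ethyl-7-methyldec-2-yne.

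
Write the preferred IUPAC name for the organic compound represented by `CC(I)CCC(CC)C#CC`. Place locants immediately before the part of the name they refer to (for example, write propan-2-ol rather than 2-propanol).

4-ethyl-7-iodooct-2-yne

The longest chain bearing the multiple bond is 8 carbons long (octane).
A C≡C triple bond in the chain gives the infix -yne-.
Choose the numbering such that numbering from this end puts the triple bond at C-2 rather than C-6.
This places the triple bond between C-2 and C-3; an ethyl group at C-4; an iodo group at C-7.
Substituent prefixes are cited in alphabetical order (multiplying prefixes like di-/tri- are ignored for ordering).
Assembling the pieces gives 4-ethyl-7-iodooct-2-yne.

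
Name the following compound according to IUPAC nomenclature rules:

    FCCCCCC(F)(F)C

1,6,6-trifluoroheptane

The longest continuous carbon chain has 7 atoms, so the parent hydride is heptane.
Choose the numbering such that the substituent locant set {1,6,6} is lower than {2,2,7} at the first point of difference.
This places fluoro groups at C-1 and C-6 (×2).
The name is 1,6,6-trifluoroheptane.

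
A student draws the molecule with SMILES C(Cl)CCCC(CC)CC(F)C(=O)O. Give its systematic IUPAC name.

8-chloro-4-ethyl-2-fluorooctanoic acid

The longest carbon chain that includes the –COOH group has 8 carbons, so the parent hydride is octane.
The highest-priority functional group is a carboxylic acid (terminal –COOH), so the name ends in -oic acid.
Number the chain so that the carboxylic acid carbon is C-1 by definition.
This places a chloro group at C-8; an ethyl group at C-4; a fluoro group at C-2.
Prefixes are listed alphabetically: chloro, ethyl, fluoro.
The name is 8-chloro-4-ethyl-2-fluorooctanoic acid.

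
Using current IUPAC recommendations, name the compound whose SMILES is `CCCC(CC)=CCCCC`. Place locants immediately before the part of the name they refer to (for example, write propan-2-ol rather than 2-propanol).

4-ethylnon-4-ene

The longest carbon chain that includes the multiple bond has 9 carbons, so the parent hydride is nonane.
A C=C double bond in the chain gives the infix -ene-.
Choose the numbering such that numbering from this end puts the double bond at C-4 rather than C-5.
This places the double bond between C-4 and C-5; an ethyl group at C-4.
Putting it together: 4-ethylnon-4-ene.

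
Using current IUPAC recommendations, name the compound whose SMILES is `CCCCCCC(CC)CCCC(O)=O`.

The longest carbon chain that includes the –COOH group has 11 carbons, so the parent hydride is undecane.
The principal characteristic group is a carboxylic acid (terminal –COOH), named with the suffix -oic acid.
The numbering direction is chosen so that the carboxylic acid carbon is C-1 by definition.
This places an ethyl group at C-5.
Assembling the pieces gives 5-ethylundecanoic acid.

5-ethylundecanoic acid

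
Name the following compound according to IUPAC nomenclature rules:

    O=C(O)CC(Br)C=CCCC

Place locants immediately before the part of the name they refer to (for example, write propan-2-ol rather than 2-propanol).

3-bromooct-4-enoic acid

The longest carbon chain that includes the –COOH group and the multiple bond has 8 carbons, so the parent hydride is octane.
The principal characteristic group is a carboxylic acid (terminal –COOH), named with the suffix -oic acid.
The chain contains a C=C double bond, so the unsaturation ending is -ene.
The numbering direction is chosen so that the carboxylic acid carbon is C-1 by definition.
That gives the double bond between C-4 and C-5; a bromo group at C-3.
Assembling the pieces gives 3-bromooct-4-enoic acid.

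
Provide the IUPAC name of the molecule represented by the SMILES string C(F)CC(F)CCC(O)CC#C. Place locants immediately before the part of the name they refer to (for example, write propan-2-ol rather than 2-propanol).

7,9-difluoronon-1-yn-4-ol

The longest carbon chain that includes the –OH group and the multiple bond has 9 carbons, so the parent hydride is nonane.
The highest-priority functional group is an alcohol (–OH), so the name ends in -ol.
The chain contains a C≡C triple bond, so the unsaturation ending is -yne.
Number the chain so that numbering from this end puts the hydroxyl group at C-4 rather than C-6.
This places the hydroxyl at C-4; the triple bond between C-1 and C-2; fluoro groups at C-7 and C-9.
Assembling the pieces gives 7,9-difluoronon-1-yn-4-ol.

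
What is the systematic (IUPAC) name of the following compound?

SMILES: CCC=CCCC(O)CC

Counting along the main chain through the –OH group and the multiple bond gives 9 carbons: the parent is nonane.
An alcohol (–OH) is the principal characteristic group, giving the suffix -ol.
The chain contains a C=C double bond, so the unsaturation ending is -ene.
Choose the numbering such that numbering from this end puts the hydroxyl group at C-3 rather than C-7.
With this numbering: the hydroxyl at C-3; the double bond between C-6 and C-7.
Assembling the pieces gives non-6-en-3-ol.

non-6-en-3-ol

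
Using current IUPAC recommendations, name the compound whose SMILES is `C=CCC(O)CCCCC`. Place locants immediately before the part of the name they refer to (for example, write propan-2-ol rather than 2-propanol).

non-1-en-4-ol

The longest carbon chain that includes the –OH group and the multiple bond has 9 carbons, so the parent hydride is nonane.
The highest-priority functional group is an alcohol (–OH), so the name ends in -ol.
A C=C double bond in the chain gives the infix -ene-.
Choose the numbering such that numbering from this end puts the hydroxyl group at C-4 rather than C-6.
That gives the hydroxyl at C-4; the double bond between C-1 and C-2.
Putting it together: non-1-en-4-ol.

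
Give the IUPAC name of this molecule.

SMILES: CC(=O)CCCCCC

octan-2-one

Counting along the main chain through the carbonyl gives 8 carbons: the parent is octane.
The highest-priority functional group is a ketone (C=O on an internal carbon), so the name ends in -one.
Choose the numbering such that numbering from this end puts the carbonyl group at C-2 rather than C-7.
This places the carbonyl at C-2.
Assembling the pieces gives octan-2-one.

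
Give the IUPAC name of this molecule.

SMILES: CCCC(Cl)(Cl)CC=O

Counting along the main chain through the –CHO group gives 6 carbons: the parent is hexane.
An aldehyde (terminal –CHO) is the principal characteristic group, giving the suffix -al.
Number the chain so that the aldehyde carbon is C-1 by definition.
This places two chloro groups at C-3.
Assembling the pieces gives 3,3-dichlorohexanal.

3,3-dichlorohexanal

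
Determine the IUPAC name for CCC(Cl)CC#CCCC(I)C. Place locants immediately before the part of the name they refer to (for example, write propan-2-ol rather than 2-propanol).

The longest chain bearing the multiple bond is 10 carbons long (decane).
The chain contains a C≡C triple bond, so the unsaturation ending is -yne.
Number the chain so that the substituent locant set {2,8} is lower than {3,9} at the first point of difference.
That gives the triple bond between C-5 and C-6; a chloro group at C-8; an iodo group at C-2.
Substituent prefixes are cited in alphabetical order (multiplying prefixes like di-/tri- are ignored for ordering).
The name is 8-chloro-2-iododec-5-yne.

8-chloro-2-iododec-5-yne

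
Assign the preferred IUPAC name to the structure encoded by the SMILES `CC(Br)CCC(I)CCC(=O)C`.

8-bromo-5-iodononan-2-one

The longest chain bearing the carbonyl is 9 carbons long (nonane).
The principal characteristic group is a ketone (C=O on an internal carbon), named with the suffix -one.
The numbering direction is chosen so that numbering from this end puts the carbonyl group at C-2 rather than C-8.
That gives the carbonyl at C-2; a bromo group at C-8; an iodo group at C-5.
Substituent prefixes are cited in alphabetical order (multiplying prefixes like di-/tri- are ignored for ordering).
Assembling the pieces gives 8-bromo-5-iodononan-2-one.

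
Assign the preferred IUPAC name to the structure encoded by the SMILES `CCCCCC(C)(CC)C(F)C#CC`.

The longest carbon chain that includes the multiple bond has 10 carbons, so the parent hydride is decane.
The chain contains a C≡C triple bond, so the unsaturation ending is -yne.
The numbering direction is chosen so that numbering from this end puts the triple bond at C-2 rather than C-8.
With this numbering: the triple bond between C-2 and C-3; an ethyl group at C-5; a fluoro group at C-4; a methyl group at C-5.
The substituents are ordered alphabetically, ignoring any di-/tri- multipliers.
Assembling the pieces gives 5-ethyl-4-fluoro-5-methyldec-2-yne.

5-ethyl-4-fluoro-5-methyldec-2-yne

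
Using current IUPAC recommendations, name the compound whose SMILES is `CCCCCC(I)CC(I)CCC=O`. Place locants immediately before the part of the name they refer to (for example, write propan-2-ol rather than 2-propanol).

4,6-diiodoundecanal

The longest chain bearing the –CHO group is 11 carbons long (undecane).
The highest-priority functional group is an aldehyde (terminal –CHO), so the name ends in -al.
The numbering direction is chosen so that the aldehyde carbon is C-1 by definition.
With this numbering: iodo groups at C-4 and C-6.
Assembling the pieces gives 4,6-diiodoundecanal.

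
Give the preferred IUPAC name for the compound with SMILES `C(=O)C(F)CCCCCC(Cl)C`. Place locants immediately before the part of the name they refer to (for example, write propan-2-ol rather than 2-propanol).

Counting along the main chain through the –CHO group gives 9 carbons: the parent is nonane.
The highest-priority functional group is an aldehyde (terminal –CHO), so the name ends in -al.
The numbering direction is chosen so that the aldehyde carbon is C-1 by definition.
This places a chloro group at C-8; a fluoro group at C-2.
The substituents are ordered alphabetically, ignoring any di-/tri- multipliers.
Assembling the pieces gives 8-chloro-2-fluorononanal.

8-chloro-2-fluorononanal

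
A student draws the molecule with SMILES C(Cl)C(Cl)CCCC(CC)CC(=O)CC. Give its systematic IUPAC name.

9,10-dichloro-5-ethyldecan-3-one

The longest chain bearing the carbonyl is 10 carbons long (decane).
The principal characteristic group is a ketone (C=O on an internal carbon), named with the suffix -one.
The numbering direction is chosen so that numbering from this end puts the carbonyl group at C-3 rather than C-8.
This places the carbonyl at C-3; chloro groups at C-9 and C-10; an ethyl group at C-5.
The substituents are ordered alphabetically, ignoring any di-/tri- multipliers.
The name is 9,10-dichloro-5-ethyldecan-3-one.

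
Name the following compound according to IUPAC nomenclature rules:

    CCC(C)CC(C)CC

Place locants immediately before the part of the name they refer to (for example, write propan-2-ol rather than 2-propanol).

The longest continuous carbon chain has 7 atoms, so the parent hydride is heptane.
Numbering from either end gives identical locants here.
That gives methyl groups at C-3 and C-5.
Assembling the pieces gives 3,5-dimethylheptane.

3,5-dimethylheptane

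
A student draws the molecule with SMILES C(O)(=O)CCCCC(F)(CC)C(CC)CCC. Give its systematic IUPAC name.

Counting along the main chain through the –COOH group gives 10 carbons: the parent is decane.
A carboxylic acid (terminal –COOH) is the principal characteristic group, giving the suffix -oic acid.
The numbering direction is chosen so that the carboxylic acid carbon is C-1 by definition.
This places ethyl groups at C-6 and C-7; a fluoro group at C-6.
Prefixes are listed alphabetically: ethyl, fluoro.
Putting it together: 6,7-diethyl-6-fluorodecanoic acid.

6,7-diethyl-6-fluorodecanoic acid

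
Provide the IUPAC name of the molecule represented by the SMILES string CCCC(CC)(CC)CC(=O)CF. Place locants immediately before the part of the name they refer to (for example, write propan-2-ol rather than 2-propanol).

Counting along the main chain through the carbonyl gives 7 carbons: the parent is heptane.
The highest-priority functional group is a ketone (C=O on an internal carbon), so the name ends in -one.
Number the chain so that numbering from this end puts the carbonyl group at C-2 rather than C-6.
With this numbering: the carbonyl at C-2; two ethyl groups at C-4; a fluoro group at C-1.
Prefixes are listed alphabetically: ethyl, fluoro.
Putting it together: 4,4-diethyl-1-fluoroheptan-2-one.

4,4-diethyl-1-fluoroheptan-2-one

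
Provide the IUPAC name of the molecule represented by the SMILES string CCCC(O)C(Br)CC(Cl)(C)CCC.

5-bromo-7-chloro-7-methyldecan-4-ol

The longest carbon chain that includes the –OH group has 10 carbons, so the parent hydride is decane.
The principal characteristic group is an alcohol (–OH), named with the suffix -ol.
Choose the numbering such that numbering from this end puts the hydroxyl group at C-4 rather than C-7.
This places the hydroxyl at C-4; a bromo group at C-5; a chloro group at C-7; a methyl group at C-7.
Substituent prefixes are cited in alphabetical order (multiplying prefixes like di-/tri- are ignored for ordering).
Assembling the pieces gives 5-bromo-7-chloro-7-methyldecan-4-ol.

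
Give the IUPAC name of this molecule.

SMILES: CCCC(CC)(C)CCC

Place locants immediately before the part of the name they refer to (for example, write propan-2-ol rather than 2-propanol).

The longest carbon chain is 7 atoms: the parent is heptane.
The molecule is symmetric, so either numbering direction gives the same locants.
This places an ethyl group at C-4; a methyl group at C-4.
Prefixes are listed alphabetically: ethyl, methyl.
The name is 4-ethyl-4-methylheptane.

4-ethyl-4-methylheptane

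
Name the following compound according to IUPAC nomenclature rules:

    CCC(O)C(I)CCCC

The longest chain bearing the –OH group is 8 carbons long (octane).
The highest-priority functional group is an alcohol (–OH), so the name ends in -ol.
Number the chain so that numbering from this end puts the hydroxyl group at C-3 rather than C-6.
With this numbering: the hydroxyl at C-3; an iodo group at C-4.
Assembling the pieces gives 4-iodooctan-3-ol.

4-iodooctan-3-ol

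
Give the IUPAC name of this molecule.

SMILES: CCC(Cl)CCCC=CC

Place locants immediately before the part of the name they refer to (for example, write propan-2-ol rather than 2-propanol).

The longest carbon chain that includes the multiple bond has 9 carbons, so the parent hydride is nonane.
There is one C=C double bond, indicated by the ending -ene.
Choose the numbering such that numbering from this end puts the double bond at C-2 rather than C-7.
This places the double bond between C-2 and C-3; a chloro group at C-7.
Assembling the pieces gives 7-chloronon-2-ene.

7-chloronon-2-ene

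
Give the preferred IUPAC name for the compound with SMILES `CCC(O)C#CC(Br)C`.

6-bromohept-4-yn-3-ol

The longest chain bearing the –OH group and the multiple bond is 7 carbons long (heptane).
The principal characteristic group is an alcohol (–OH), named with the suffix -ol.
The chain contains a C≡C triple bond, so the unsaturation ending is -yne.
Choose the numbering such that numbering from this end puts the hydroxyl group at C-3 rather than C-5.
With this numbering: the hydroxyl at C-3; the triple bond between C-4 and C-5; a bromo group at C-6.
Assembling the pieces gives 6-bromohept-4-yn-3-ol.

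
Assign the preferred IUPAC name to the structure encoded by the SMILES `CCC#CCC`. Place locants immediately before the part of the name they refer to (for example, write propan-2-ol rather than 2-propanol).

hex-3-yne

The longest chain bearing the multiple bond is 6 carbons long (hexane).
There is one C≡C triple bond, indicated by the ending -yne.
Numbering from either end gives identical locants here.
With this numbering: the triple bond between C-3 and C-4.
Assembling the pieces gives hex-3-yne.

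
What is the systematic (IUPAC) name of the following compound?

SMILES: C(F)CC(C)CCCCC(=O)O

8-fluoro-6-methyloctanoic acid

The longest chain bearing the –COOH group is 8 carbons long (octane).
The highest-priority functional group is a carboxylic acid (terminal –COOH), so the name ends in -oic acid.
The numbering direction is chosen so that the carboxylic acid carbon is C-1 by definition.
That gives a fluoro group at C-8; a methyl group at C-6.
Prefixes are listed alphabetically: fluoro, methyl.
Assembling the pieces gives 8-fluoro-6-methyloctanoic acid.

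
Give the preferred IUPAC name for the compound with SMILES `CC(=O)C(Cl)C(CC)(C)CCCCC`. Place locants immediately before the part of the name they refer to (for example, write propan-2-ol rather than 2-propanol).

3-chloro-4-ethyl-4-methylnonan-2-one

The longest chain bearing the carbonyl is 9 carbons long (nonane).
A ketone (C=O on an internal carbon) is the principal characteristic group, giving the suffix -one.
The numbering direction is chosen so that numbering from this end puts the carbonyl group at C-2 rather than C-8.
This places the carbonyl at C-2; a chloro group at C-3; an ethyl group at C-4; a methyl group at C-4.
The substituents are ordered alphabetically, ignoring any di-/tri- multipliers.
The name is 3-chloro-4-ethyl-4-methylnonan-2-one.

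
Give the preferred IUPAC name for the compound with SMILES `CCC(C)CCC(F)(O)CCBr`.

Counting along the main chain through the –OH group gives 8 carbons: the parent is octane.
The highest-priority functional group is an alcohol (–OH), so the name ends in -ol.
Choose the numbering such that numbering from this end puts the hydroxyl group at C-3 rather than C-6.
That gives the hydroxyl at C-3; a bromo group at C-1; a fluoro group at C-3; a methyl group at C-6.
Substituent prefixes are cited in alphabetical order (multiplying prefixes like di-/tri- are ignored for ordering).
Assembling the pieces gives 1-bromo-3-fluoro-6-methyloctan-3-ol.

1-bromo-3-fluoro-6-methyloctan-3-ol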